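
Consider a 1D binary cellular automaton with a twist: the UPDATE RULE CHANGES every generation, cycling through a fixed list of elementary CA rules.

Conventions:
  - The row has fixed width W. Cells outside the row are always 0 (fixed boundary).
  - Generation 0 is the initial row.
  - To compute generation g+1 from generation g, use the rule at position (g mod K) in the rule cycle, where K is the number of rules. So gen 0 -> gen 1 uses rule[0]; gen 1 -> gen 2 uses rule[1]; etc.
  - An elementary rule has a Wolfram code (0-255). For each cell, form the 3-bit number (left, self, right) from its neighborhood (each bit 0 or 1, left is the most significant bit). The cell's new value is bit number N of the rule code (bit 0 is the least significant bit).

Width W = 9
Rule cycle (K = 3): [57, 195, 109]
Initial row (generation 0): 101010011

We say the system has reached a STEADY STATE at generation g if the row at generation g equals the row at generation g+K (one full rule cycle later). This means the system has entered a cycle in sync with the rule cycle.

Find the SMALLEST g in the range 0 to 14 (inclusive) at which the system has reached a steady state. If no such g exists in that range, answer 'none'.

Answer: 12

Derivation:
Gen 0: 101010011
Gen 1 (rule 57): 010101010
Gen 2 (rule 195): 100000000
Gen 3 (rule 109): 101111111
Gen 4 (rule 57): 011000000
Gen 5 (rule 195): 101011111
Gen 6 (rule 109): 111110001
Gen 7 (rule 57): 100001100
Gen 8 (rule 195): 001110101
Gen 9 (rule 109): 101011111
Gen 10 (rule 57): 010110000
Gen 11 (rule 195): 100010111
Gen 12 (rule 109): 101011101
Gen 13 (rule 57): 010110010
Gen 14 (rule 195): 100010100
Gen 15 (rule 109): 101011101
Gen 16 (rule 57): 010110010
Gen 17 (rule 195): 100010100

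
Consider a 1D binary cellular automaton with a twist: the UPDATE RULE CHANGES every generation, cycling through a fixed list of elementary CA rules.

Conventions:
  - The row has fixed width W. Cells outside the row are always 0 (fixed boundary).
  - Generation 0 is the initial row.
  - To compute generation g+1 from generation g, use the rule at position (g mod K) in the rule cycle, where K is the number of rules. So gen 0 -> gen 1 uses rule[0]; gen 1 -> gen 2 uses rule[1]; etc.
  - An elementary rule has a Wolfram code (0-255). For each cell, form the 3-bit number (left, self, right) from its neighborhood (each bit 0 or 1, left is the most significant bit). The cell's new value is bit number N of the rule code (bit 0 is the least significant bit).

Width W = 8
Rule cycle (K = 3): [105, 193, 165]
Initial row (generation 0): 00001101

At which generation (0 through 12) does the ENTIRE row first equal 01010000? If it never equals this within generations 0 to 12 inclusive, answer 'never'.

Gen 0: 00001101
Gen 1 (rule 105): 11101110
Gen 2 (rule 193): 01100110
Gen 3 (rule 165): 00000000
Gen 4 (rule 105): 11111111
Gen 5 (rule 193): 01111111
Gen 6 (rule 165): 00111110
Gen 7 (rule 105): 10100010
Gen 8 (rule 193): 00001000
Gen 9 (rule 165): 11101011
Gen 10 (rule 105): 10110111
Gen 11 (rule 193): 00010011
Gen 12 (rule 165): 11010000

Answer: never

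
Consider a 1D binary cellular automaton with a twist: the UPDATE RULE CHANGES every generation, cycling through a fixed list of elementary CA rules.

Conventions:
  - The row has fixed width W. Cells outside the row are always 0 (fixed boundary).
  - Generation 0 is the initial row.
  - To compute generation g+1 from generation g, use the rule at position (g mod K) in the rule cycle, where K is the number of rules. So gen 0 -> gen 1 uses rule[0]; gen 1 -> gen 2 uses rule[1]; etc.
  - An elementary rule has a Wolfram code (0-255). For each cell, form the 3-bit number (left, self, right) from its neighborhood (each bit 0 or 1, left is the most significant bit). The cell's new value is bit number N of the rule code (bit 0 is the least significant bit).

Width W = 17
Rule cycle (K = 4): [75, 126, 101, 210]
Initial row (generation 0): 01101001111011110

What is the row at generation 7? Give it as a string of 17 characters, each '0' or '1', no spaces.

Gen 0: 01101001111011110
Gen 1 (rule 75): 11100011001010010
Gen 2 (rule 126): 10110111111111111
Gen 3 (rule 101): 11011000000000001
Gen 4 (rule 210): 01001100000000010
Gen 5 (rule 75): 10011101111111100
Gen 6 (rule 126): 11110111000000110
Gen 7 (rule 101): 00011001011110010

Answer: 00011001011110010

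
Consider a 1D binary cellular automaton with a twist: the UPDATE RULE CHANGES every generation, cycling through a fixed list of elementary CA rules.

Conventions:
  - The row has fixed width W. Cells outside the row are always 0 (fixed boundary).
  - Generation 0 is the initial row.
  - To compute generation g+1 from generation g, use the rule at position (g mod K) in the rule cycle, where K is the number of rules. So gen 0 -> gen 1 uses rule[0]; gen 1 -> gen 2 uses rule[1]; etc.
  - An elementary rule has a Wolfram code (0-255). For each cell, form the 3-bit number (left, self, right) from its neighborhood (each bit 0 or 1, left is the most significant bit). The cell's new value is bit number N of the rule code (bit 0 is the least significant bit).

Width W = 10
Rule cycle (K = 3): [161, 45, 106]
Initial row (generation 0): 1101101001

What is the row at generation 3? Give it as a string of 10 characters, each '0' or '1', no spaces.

Answer: 0100101101

Derivation:
Gen 0: 1101101001
Gen 1 (rule 161): 0010010000
Gen 2 (rule 45): 1010010111
Gen 3 (rule 106): 0100101101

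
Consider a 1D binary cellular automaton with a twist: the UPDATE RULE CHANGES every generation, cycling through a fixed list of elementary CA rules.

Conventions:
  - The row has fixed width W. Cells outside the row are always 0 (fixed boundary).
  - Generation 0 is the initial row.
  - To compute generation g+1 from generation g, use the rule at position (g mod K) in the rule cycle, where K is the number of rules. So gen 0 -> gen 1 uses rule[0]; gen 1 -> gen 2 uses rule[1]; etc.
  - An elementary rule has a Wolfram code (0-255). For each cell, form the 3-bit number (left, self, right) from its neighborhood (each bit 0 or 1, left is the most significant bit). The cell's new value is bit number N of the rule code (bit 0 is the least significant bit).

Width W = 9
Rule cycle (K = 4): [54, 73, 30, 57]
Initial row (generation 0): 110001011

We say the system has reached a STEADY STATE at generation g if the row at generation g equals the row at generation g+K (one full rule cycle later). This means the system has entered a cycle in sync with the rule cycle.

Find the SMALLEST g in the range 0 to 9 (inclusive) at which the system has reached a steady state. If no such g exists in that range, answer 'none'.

Answer: none

Derivation:
Gen 0: 110001011
Gen 1 (rule 54): 001011100
Gen 2 (rule 73): 100010101
Gen 3 (rule 30): 110110101
Gen 4 (rule 57): 101101010
Gen 5 (rule 54): 110011111
Gen 6 (rule 73): 110010001
Gen 7 (rule 30): 101111011
Gen 8 (rule 57): 011000110
Gen 9 (rule 54): 100101001
Gen 10 (rule 73): 000000000
Gen 11 (rule 30): 000000000
Gen 12 (rule 57): 111111111
Gen 13 (rule 54): 000000000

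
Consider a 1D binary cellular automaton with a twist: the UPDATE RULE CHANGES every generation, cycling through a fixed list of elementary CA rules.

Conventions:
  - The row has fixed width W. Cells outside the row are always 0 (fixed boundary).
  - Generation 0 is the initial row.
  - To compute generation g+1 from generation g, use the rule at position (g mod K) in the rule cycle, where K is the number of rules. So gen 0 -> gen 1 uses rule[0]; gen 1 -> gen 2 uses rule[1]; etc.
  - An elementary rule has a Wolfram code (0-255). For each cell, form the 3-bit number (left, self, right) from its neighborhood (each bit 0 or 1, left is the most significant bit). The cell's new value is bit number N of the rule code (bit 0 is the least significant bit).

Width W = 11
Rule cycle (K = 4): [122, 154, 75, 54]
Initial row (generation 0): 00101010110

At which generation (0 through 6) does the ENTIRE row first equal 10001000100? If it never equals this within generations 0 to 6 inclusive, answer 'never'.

Gen 0: 00101010110
Gen 1 (rule 122): 01010101111
Gen 2 (rule 154): 10000001110
Gen 3 (rule 75): 00111111010
Gen 4 (rule 54): 01000000111
Gen 5 (rule 122): 10100001101
Gen 6 (rule 154): 00010011000

Answer: never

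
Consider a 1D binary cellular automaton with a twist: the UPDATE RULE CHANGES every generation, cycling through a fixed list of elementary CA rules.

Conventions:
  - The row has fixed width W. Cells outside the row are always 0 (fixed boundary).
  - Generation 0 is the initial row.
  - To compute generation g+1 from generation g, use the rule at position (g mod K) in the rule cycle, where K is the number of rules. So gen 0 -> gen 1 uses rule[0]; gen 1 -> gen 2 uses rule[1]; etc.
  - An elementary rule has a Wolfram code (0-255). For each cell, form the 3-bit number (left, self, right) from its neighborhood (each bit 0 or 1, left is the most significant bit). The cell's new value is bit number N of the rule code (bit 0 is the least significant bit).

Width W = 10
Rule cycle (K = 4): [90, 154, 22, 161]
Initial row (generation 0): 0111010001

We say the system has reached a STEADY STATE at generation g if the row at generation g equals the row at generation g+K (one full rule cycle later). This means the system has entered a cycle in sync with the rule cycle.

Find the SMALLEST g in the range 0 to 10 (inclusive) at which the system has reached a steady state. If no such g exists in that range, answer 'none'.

Gen 0: 0111010001
Gen 1 (rule 90): 1101001010
Gen 2 (rule 154): 1000110001
Gen 3 (rule 22): 1101001011
Gen 4 (rule 161): 0010000100
Gen 5 (rule 90): 0101001010
Gen 6 (rule 154): 1000110001
Gen 7 (rule 22): 1101001011
Gen 8 (rule 161): 0010000100
Gen 9 (rule 90): 0101001010
Gen 10 (rule 154): 1000110001
Gen 11 (rule 22): 1101001011
Gen 12 (rule 161): 0010000100
Gen 13 (rule 90): 0101001010
Gen 14 (rule 154): 1000110001

Answer: 2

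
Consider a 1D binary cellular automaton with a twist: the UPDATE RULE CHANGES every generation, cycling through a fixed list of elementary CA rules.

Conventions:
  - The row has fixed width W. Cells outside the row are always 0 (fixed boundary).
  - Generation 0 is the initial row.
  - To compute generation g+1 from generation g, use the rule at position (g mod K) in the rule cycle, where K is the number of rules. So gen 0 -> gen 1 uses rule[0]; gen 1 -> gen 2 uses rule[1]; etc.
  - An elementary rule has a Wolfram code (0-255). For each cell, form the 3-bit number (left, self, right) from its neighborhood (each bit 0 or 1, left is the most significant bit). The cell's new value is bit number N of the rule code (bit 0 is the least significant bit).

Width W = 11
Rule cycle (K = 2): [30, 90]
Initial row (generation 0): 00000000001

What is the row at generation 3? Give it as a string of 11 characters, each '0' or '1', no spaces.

Gen 0: 00000000001
Gen 1 (rule 30): 00000000011
Gen 2 (rule 90): 00000000111
Gen 3 (rule 30): 00000001100

Answer: 00000001100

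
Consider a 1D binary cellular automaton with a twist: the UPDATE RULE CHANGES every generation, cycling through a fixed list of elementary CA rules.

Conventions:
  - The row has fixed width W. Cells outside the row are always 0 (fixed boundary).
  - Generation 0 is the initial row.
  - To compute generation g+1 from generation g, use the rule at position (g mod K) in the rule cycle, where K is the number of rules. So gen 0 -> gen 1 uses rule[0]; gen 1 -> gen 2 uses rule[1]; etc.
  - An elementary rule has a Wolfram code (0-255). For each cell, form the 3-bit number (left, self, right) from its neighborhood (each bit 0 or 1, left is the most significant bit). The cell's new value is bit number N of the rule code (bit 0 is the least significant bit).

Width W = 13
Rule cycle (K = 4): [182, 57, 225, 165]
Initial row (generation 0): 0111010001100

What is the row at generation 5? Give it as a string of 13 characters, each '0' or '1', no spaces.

Gen 0: 0111010001100
Gen 1 (rule 182): 1010111010010
Gen 2 (rule 57): 0101100101001
Gen 3 (rule 225): 0010100010000
Gen 4 (rule 165): 1011101010111
Gen 5 (rule 182): 1101011111010

Answer: 1101011111010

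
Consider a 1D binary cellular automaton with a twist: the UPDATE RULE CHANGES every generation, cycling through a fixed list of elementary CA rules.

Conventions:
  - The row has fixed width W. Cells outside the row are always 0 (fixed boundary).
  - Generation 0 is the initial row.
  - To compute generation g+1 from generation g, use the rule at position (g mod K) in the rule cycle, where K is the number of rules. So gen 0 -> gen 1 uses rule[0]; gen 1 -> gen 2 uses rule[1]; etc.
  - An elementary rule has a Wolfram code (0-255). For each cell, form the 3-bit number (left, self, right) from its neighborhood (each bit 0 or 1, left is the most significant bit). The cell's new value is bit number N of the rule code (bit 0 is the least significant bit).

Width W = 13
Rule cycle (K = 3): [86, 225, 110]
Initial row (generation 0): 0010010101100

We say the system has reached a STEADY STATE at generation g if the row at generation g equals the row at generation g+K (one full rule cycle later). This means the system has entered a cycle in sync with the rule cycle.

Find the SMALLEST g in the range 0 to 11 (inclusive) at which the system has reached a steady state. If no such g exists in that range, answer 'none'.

Gen 0: 0010010101100
Gen 1 (rule 86): 0111110100110
Gen 2 (rule 225): 0011111000010
Gen 3 (rule 110): 0110001000110
Gen 4 (rule 86): 1011011101011
Gen 5 (rule 225): 0101101110101
Gen 6 (rule 110): 1111111011111
Gen 7 (rule 86): 0000001000001
Gen 8 (rule 225): 1111100011100
Gen 9 (rule 110): 1000100110100
Gen 10 (rule 86): 1101111010110
Gen 11 (rule 225): 0110111101010
Gen 12 (rule 110): 1111100111110
Gen 13 (rule 86): 0000111000011
Gen 14 (rule 225): 1110011011001

Answer: none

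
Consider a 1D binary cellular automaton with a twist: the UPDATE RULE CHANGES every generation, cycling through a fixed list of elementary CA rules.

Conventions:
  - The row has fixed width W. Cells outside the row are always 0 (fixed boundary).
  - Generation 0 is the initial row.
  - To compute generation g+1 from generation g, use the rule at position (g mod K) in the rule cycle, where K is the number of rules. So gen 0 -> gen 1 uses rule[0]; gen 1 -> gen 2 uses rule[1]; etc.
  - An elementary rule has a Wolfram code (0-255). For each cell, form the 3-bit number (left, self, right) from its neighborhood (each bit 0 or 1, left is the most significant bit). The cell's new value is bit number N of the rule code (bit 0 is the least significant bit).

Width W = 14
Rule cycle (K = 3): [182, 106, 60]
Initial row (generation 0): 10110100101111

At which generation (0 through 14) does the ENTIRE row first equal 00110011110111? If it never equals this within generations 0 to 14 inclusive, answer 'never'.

Answer: never

Derivation:
Gen 0: 10110100101111
Gen 1 (rule 182): 11001111110110
Gen 2 (rule 106): 11011000011110
Gen 3 (rule 60): 10110100010001
Gen 4 (rule 182): 11001110111011
Gen 5 (rule 106): 11011011101111
Gen 6 (rule 60): 10110110011000
Gen 7 (rule 182): 11001001100100
Gen 8 (rule 106): 11010011101000
Gen 9 (rule 60): 10111010011100
Gen 10 (rule 182): 11010111101010
Gen 11 (rule 106): 11101100110100
Gen 12 (rule 60): 10011010101110
Gen 13 (rule 182): 11100111110101
Gen 14 (rule 106): 10101100011010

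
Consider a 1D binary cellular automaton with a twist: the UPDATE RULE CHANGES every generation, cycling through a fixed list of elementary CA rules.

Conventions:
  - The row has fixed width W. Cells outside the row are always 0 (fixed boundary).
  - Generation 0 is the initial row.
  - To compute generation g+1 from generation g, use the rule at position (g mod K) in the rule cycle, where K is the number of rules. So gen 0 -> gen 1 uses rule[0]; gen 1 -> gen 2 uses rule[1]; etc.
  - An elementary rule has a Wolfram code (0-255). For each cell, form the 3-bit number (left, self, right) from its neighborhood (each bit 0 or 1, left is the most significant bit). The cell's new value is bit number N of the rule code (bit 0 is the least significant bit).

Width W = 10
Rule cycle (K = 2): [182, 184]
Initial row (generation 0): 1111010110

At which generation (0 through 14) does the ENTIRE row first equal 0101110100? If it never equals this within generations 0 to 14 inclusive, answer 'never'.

Answer: 2

Derivation:
Gen 0: 1111010110
Gen 1 (rule 182): 0110111001
Gen 2 (rule 184): 0101110100
Gen 3 (rule 182): 1110101110
Gen 4 (rule 184): 1101011101
Gen 5 (rule 182): 0011101011
Gen 6 (rule 184): 0011010110
Gen 7 (rule 182): 0100111001
Gen 8 (rule 184): 0010110100
Gen 9 (rule 182): 0111001110
Gen 10 (rule 184): 0110101101
Gen 11 (rule 182): 1001110011
Gen 12 (rule 184): 0101101010
Gen 13 (rule 182): 1110011111
Gen 14 (rule 184): 1101011110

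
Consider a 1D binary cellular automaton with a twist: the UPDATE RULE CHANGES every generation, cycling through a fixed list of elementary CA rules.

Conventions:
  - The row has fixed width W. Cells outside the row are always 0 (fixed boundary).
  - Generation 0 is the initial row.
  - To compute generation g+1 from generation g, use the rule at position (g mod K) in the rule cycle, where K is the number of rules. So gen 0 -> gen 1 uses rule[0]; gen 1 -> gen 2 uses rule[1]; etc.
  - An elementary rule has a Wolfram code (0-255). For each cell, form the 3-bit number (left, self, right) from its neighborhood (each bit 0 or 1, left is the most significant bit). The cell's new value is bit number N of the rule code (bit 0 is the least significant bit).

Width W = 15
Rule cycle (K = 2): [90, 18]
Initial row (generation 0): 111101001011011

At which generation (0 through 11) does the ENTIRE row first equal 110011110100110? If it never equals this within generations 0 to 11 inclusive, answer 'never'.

Answer: never

Derivation:
Gen 0: 111101001011011
Gen 1 (rule 90): 100100110011011
Gen 2 (rule 18): 011011001100000
Gen 3 (rule 90): 111011111110000
Gen 4 (rule 18): 000000000001000
Gen 5 (rule 90): 000000000010100
Gen 6 (rule 18): 000000000100010
Gen 7 (rule 90): 000000001010101
Gen 8 (rule 18): 000000010000000
Gen 9 (rule 90): 000000101000000
Gen 10 (rule 18): 000001000100000
Gen 11 (rule 90): 000010101010000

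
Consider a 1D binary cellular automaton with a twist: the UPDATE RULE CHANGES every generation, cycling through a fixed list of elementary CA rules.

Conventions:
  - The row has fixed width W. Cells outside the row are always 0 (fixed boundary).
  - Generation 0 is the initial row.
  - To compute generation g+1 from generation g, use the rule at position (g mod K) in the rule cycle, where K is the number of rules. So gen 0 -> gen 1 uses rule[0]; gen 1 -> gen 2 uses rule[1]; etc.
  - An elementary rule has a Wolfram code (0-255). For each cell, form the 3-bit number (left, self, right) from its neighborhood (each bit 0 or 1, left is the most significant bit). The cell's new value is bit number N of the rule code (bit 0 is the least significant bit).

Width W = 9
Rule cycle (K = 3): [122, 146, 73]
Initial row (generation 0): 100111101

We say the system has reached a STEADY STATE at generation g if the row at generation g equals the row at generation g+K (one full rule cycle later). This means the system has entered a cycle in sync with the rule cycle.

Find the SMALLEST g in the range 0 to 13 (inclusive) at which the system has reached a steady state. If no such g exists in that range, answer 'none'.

Gen 0: 100111101
Gen 1 (rule 122): 011100110
Gen 2 (rule 146): 101011001
Gen 3 (rule 73): 000011000
Gen 4 (rule 122): 000111100
Gen 5 (rule 146): 001011010
Gen 6 (rule 73): 100011000
Gen 7 (rule 122): 010111100
Gen 8 (rule 146): 100011010
Gen 9 (rule 73): 001011000
Gen 10 (rule 122): 010111100
Gen 11 (rule 146): 100011010
Gen 12 (rule 73): 001011000
Gen 13 (rule 122): 010111100
Gen 14 (rule 146): 100011010
Gen 15 (rule 73): 001011000
Gen 16 (rule 122): 010111100

Answer: 7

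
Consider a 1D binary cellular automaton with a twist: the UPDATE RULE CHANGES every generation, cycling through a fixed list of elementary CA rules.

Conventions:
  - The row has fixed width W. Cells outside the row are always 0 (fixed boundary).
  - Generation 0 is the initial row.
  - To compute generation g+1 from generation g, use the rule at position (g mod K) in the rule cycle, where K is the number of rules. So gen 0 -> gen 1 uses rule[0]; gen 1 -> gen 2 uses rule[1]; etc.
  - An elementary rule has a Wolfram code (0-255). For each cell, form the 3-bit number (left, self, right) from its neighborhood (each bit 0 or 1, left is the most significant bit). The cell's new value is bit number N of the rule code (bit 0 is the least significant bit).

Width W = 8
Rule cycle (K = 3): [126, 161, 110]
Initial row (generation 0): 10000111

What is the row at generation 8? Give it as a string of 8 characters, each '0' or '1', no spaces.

Answer: 01110100

Derivation:
Gen 0: 10000111
Gen 1 (rule 126): 11001101
Gen 2 (rule 161): 00000010
Gen 3 (rule 110): 00000110
Gen 4 (rule 126): 00001111
Gen 5 (rule 161): 11100110
Gen 6 (rule 110): 10101110
Gen 7 (rule 126): 11111011
Gen 8 (rule 161): 01110100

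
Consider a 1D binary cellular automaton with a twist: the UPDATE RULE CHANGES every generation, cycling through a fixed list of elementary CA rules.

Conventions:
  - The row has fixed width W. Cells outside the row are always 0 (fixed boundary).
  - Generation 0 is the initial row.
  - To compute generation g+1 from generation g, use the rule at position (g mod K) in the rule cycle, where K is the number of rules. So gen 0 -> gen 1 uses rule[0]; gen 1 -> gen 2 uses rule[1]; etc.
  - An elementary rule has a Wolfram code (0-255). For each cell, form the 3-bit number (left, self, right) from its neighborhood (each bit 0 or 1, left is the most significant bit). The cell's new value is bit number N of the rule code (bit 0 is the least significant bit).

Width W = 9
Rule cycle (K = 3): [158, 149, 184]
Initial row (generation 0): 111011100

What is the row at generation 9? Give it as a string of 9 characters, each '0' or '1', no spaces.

Answer: 011101000

Derivation:
Gen 0: 111011100
Gen 1 (rule 158): 110011010
Gen 2 (rule 149): 001000011
Gen 3 (rule 184): 000100010
Gen 4 (rule 158): 001110111
Gen 5 (rule 149): 100100010
Gen 6 (rule 184): 010010001
Gen 7 (rule 158): 111111011
Gen 8 (rule 149): 011110000
Gen 9 (rule 184): 011101000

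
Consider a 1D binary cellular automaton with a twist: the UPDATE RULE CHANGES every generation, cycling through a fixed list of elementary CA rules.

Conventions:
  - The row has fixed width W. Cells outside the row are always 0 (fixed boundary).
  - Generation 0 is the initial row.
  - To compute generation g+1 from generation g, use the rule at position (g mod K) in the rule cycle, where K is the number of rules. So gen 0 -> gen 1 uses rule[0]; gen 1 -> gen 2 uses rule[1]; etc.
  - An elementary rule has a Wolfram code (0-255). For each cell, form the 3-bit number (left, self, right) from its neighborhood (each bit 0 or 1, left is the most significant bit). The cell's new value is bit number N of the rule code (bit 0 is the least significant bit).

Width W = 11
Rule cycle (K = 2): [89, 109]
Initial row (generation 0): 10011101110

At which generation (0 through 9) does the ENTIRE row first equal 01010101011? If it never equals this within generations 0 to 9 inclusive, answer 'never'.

Answer: 1

Derivation:
Gen 0: 10011101110
Gen 1 (rule 89): 01010101011
Gen 2 (rule 109): 01111111111
Gen 3 (rule 89): 01000000001
Gen 4 (rule 109): 01011111101
Gen 5 (rule 89): 00010000100
Gen 6 (rule 109): 11010110101
Gen 7 (rule 89): 11000110000
Gen 8 (rule 109): 11010110111
Gen 9 (rule 89): 11000110101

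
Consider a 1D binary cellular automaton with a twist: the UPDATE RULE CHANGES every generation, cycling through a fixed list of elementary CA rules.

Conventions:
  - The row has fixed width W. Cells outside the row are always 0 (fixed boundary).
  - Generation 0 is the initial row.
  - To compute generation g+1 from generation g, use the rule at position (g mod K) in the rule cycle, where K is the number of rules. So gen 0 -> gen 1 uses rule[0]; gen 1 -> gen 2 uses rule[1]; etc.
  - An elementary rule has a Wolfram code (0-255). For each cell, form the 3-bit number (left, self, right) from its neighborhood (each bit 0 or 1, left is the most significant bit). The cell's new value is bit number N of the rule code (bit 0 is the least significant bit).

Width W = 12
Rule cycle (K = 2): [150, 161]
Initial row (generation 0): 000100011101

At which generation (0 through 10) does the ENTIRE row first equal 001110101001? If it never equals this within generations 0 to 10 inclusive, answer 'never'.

Gen 0: 000100011101
Gen 1 (rule 150): 001110101001
Gen 2 (rule 161): 100101010000
Gen 3 (rule 150): 111101011000
Gen 4 (rule 161): 011010100011
Gen 5 (rule 150): 100010110100
Gen 6 (rule 161): 001001001001
Gen 7 (rule 150): 011111111111
Gen 8 (rule 161): 001111111110
Gen 9 (rule 150): 010111111101
Gen 10 (rule 161): 001011111010

Answer: 1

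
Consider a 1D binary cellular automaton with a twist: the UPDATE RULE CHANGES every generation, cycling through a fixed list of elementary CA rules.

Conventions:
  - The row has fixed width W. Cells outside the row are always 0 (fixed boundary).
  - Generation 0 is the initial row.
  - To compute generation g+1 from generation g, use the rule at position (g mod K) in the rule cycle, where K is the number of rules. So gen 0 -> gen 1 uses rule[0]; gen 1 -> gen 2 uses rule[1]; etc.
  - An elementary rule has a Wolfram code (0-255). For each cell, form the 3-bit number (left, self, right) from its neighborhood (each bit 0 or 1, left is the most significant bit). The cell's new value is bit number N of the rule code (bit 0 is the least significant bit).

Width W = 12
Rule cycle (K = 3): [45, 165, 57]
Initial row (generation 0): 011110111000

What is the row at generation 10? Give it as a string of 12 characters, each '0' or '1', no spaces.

Gen 0: 011110111000
Gen 1 (rule 45): 010001100011
Gen 2 (rule 165): 010100001000
Gen 3 (rule 57): 001011100111
Gen 4 (rule 45): 101110000100
Gen 5 (rule 165): 110100110101
Gen 6 (rule 57): 101010101010
Gen 7 (rule 45): 111111111110
Gen 8 (rule 165): 011111111100
Gen 9 (rule 57): 010000000011
Gen 10 (rule 45): 010111111010

Answer: 010111111010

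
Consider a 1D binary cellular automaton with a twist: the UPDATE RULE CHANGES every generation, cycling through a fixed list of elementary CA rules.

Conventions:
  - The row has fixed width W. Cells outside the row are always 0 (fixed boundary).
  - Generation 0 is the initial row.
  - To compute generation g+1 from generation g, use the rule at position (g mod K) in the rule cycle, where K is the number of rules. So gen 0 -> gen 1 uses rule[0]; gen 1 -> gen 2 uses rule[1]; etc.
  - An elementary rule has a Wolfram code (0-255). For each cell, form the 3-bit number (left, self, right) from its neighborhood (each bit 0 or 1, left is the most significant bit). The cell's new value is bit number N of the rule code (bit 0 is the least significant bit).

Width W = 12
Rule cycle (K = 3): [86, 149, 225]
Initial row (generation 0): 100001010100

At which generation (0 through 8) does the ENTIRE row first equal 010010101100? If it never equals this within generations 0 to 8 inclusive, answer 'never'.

Answer: never

Derivation:
Gen 0: 100001010100
Gen 1 (rule 86): 110011010110
Gen 2 (rule 149): 001000010001
Gen 3 (rule 225): 100011000100
Gen 4 (rule 86): 110101101110
Gen 5 (rule 149): 000100000101
Gen 6 (rule 225): 110001110010
Gen 7 (rule 86): 011010011111
Gen 8 (rule 149): 000011001110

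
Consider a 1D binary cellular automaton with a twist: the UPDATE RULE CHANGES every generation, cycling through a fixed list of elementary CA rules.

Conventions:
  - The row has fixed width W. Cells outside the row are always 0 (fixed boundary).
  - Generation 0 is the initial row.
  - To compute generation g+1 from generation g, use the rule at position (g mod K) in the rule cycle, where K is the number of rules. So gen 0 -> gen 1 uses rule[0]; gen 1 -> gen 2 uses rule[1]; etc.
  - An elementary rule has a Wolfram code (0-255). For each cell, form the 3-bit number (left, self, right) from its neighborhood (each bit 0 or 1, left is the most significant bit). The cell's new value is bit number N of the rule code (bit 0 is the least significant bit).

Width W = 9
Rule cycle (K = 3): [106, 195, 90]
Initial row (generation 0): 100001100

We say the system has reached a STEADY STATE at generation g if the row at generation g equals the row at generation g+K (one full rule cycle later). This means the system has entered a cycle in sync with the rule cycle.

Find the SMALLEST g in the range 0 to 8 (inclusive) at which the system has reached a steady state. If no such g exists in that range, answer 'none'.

Answer: none

Derivation:
Gen 0: 100001100
Gen 1 (rule 106): 000011100
Gen 2 (rule 195): 111101101
Gen 3 (rule 90): 100101100
Gen 4 (rule 106): 001011100
Gen 5 (rule 195): 110001101
Gen 6 (rule 90): 111011100
Gen 7 (rule 106): 101110100
Gen 8 (rule 195): 000110001
Gen 9 (rule 90): 001111010
Gen 10 (rule 106): 011001100
Gen 11 (rule 195): 101010101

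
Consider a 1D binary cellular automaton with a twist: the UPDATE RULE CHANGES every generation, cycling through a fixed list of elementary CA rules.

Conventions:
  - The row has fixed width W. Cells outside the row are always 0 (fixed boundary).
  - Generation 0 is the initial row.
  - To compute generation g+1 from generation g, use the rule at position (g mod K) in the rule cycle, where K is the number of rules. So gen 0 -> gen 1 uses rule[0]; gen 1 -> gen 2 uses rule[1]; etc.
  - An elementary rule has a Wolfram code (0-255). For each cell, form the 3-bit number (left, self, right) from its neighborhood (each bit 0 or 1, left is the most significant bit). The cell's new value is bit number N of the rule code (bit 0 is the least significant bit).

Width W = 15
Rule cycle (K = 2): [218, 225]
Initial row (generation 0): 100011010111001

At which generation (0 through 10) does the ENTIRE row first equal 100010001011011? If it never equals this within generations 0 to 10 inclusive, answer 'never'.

Answer: never

Derivation:
Gen 0: 100011010111001
Gen 1 (rule 218): 010111000111110
Gen 2 (rule 225): 001011010011110
Gen 3 (rule 218): 010011001111111
Gen 4 (rule 225): 000001000111111
Gen 5 (rule 218): 000010101111111
Gen 6 (rule 225): 111001010111111
Gen 7 (rule 218): 111110000111111
Gen 8 (rule 225): 011110110011111
Gen 9 (rule 218): 111110111111111
Gen 10 (rule 225): 011111011111111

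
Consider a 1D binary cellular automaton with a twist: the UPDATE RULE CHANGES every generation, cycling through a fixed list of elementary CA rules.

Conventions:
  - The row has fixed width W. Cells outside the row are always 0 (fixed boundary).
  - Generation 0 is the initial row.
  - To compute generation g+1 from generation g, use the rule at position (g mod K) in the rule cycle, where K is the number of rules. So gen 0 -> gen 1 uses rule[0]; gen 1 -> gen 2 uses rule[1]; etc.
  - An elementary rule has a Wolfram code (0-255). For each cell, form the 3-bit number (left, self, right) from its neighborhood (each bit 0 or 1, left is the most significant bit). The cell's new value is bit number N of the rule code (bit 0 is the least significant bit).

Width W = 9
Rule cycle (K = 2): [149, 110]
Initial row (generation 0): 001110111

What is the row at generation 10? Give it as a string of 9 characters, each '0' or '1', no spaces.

Answer: 001100011

Derivation:
Gen 0: 001110111
Gen 1 (rule 149): 100100010
Gen 2 (rule 110): 101100110
Gen 3 (rule 149): 100010001
Gen 4 (rule 110): 100110011
Gen 5 (rule 149): 110001000
Gen 6 (rule 110): 110011000
Gen 7 (rule 149): 001000111
Gen 8 (rule 110): 011001101
Gen 9 (rule 149): 000100001
Gen 10 (rule 110): 001100011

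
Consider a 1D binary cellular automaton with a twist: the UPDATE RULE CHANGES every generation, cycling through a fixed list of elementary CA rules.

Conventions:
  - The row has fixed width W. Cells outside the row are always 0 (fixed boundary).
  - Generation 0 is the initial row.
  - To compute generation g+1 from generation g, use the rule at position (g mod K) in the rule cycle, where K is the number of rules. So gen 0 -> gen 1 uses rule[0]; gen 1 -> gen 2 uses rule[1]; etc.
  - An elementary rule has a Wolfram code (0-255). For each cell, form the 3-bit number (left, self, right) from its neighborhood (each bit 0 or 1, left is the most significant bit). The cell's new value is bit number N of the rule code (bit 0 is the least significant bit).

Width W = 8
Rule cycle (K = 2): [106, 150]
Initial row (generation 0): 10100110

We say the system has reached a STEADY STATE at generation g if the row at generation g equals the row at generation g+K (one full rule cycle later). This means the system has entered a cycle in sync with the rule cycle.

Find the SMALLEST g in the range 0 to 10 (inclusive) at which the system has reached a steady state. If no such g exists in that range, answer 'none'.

Gen 0: 10100110
Gen 1 (rule 106): 01001110
Gen 2 (rule 150): 11110101
Gen 3 (rule 106): 10011010
Gen 4 (rule 150): 11100011
Gen 5 (rule 106): 10100111
Gen 6 (rule 150): 10111010
Gen 7 (rule 106): 01101100
Gen 8 (rule 150): 10000010
Gen 9 (rule 106): 00000100
Gen 10 (rule 150): 00001110
Gen 11 (rule 106): 00011010
Gen 12 (rule 150): 00100011

Answer: none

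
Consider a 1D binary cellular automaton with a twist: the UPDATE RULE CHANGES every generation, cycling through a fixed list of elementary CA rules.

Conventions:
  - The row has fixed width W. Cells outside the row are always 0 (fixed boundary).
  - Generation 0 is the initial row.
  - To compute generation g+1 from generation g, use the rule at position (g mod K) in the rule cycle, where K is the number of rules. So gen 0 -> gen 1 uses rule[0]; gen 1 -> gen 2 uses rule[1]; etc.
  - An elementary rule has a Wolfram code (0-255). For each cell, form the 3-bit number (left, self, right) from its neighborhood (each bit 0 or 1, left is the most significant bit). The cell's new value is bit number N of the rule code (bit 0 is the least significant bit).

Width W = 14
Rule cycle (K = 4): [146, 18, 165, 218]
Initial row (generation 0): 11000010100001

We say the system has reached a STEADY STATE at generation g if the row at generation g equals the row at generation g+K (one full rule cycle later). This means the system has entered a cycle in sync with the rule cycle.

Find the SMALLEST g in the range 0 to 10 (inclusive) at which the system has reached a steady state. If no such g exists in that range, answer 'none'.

Answer: 6

Derivation:
Gen 0: 11000010100001
Gen 1 (rule 146): 00100100010010
Gen 2 (rule 18): 01011010101101
Gen 3 (rule 165): 01100111110011
Gen 4 (rule 218): 11111111111111
Gen 5 (rule 146): 01111111111110
Gen 6 (rule 18): 10000000000001
Gen 7 (rule 165): 10111111111101
Gen 8 (rule 218): 00111111111100
Gen 9 (rule 146): 01011111111010
Gen 10 (rule 18): 10000000000001
Gen 11 (rule 165): 10111111111101
Gen 12 (rule 218): 00111111111100
Gen 13 (rule 146): 01011111111010
Gen 14 (rule 18): 10000000000001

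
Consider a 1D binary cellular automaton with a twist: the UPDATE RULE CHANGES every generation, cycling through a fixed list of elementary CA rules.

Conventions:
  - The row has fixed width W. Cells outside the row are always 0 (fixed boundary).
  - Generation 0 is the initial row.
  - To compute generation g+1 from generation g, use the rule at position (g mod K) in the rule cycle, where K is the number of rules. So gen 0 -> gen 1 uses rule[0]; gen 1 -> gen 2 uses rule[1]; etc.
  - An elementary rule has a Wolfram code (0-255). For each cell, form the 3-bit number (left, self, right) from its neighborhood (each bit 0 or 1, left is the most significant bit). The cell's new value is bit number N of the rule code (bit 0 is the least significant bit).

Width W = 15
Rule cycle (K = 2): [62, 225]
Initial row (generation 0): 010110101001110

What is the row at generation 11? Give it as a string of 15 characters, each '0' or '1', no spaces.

Gen 0: 010110101001110
Gen 1 (rule 62): 111101111111001
Gen 2 (rule 225): 011110111111000
Gen 3 (rule 62): 110001100000100
Gen 4 (rule 225): 010100101110001
Gen 5 (rule 62): 111111111001011
Gen 6 (rule 225): 011111111000101
Gen 7 (rule 62): 110000000101111
Gen 8 (rule 225): 010111110010111
Gen 9 (rule 62): 111100001111100
Gen 10 (rule 225): 011101100111101
Gen 11 (rule 62): 110011011100011

Answer: 110011011100011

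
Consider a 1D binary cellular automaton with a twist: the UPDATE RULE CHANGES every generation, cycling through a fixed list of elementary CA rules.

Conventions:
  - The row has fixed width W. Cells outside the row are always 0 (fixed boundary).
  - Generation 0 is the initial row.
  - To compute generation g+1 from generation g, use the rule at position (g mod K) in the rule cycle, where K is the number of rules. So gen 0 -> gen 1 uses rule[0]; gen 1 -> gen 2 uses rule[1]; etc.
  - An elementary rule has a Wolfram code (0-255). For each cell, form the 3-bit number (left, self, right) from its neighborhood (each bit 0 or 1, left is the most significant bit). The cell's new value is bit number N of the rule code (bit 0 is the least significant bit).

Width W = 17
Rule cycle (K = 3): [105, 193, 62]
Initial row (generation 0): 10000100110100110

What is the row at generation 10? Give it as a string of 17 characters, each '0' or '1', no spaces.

Gen 0: 10000100110100110
Gen 1 (rule 105): 00110000111000110
Gen 2 (rule 193): 10010110011010010
Gen 3 (rule 62): 11111101110111111
Gen 4 (rule 105): 10000111011100001
Gen 5 (rule 193): 00110011001101100
Gen 6 (rule 62): 01101110111011010
Gen 7 (rule 105): 01111011101111100
Gen 8 (rule 193): 00111001100111101
Gen 9 (rule 62): 01100111011100011
Gen 10 (rule 105): 01100101110101011

Answer: 01100101110101011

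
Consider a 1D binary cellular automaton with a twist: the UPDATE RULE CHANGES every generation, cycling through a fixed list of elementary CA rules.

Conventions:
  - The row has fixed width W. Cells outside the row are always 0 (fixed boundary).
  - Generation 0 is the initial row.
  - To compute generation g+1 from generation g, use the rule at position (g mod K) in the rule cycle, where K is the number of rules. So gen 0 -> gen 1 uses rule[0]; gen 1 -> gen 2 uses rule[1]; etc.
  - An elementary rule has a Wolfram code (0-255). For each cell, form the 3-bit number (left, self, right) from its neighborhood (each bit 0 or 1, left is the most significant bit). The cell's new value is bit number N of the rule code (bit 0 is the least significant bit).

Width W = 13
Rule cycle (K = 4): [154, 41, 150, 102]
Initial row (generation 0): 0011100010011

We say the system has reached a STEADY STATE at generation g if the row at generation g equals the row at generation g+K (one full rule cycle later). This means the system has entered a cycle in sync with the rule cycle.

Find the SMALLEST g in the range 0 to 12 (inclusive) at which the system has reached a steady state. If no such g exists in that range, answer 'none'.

Gen 0: 0011100010011
Gen 1 (rule 154): 0111010101110
Gen 2 (rule 41): 0100101011000
Gen 3 (rule 150): 1111101000100
Gen 4 (rule 102): 0000111001100
Gen 5 (rule 154): 0001110111010
Gen 6 (rule 41): 1101001100100
Gen 7 (rule 150): 0001110011110
Gen 8 (rule 102): 0010010100010
Gen 9 (rule 154): 0101100010101
Gen 10 (rule 41): 0011001001010
Gen 11 (rule 150): 0100111111011
Gen 12 (rule 102): 1101000001101
Gen 13 (rule 154): 1000100011000
Gen 14 (rule 41): 0010001010011
Gen 15 (rule 150): 0111011011100
Gen 16 (rule 102): 1001101100100

Answer: none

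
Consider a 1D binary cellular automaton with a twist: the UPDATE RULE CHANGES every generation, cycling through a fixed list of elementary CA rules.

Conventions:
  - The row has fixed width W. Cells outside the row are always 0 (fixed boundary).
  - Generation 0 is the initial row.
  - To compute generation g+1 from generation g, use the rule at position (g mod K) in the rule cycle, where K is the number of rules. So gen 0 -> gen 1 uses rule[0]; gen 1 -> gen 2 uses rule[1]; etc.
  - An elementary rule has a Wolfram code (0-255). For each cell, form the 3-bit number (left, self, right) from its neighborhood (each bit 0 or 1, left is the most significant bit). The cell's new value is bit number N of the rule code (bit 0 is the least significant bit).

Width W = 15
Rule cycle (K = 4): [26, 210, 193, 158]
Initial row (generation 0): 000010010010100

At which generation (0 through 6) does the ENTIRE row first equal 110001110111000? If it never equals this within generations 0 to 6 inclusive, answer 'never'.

Gen 0: 000010010010100
Gen 1 (rule 26): 000101101100010
Gen 2 (rule 210): 001000100110101
Gen 3 (rule 193): 100010000010000
Gen 4 (rule 158): 110111000111000
Gen 5 (rule 26): 100100101100100
Gen 6 (rule 210): 011011000111010

Answer: never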